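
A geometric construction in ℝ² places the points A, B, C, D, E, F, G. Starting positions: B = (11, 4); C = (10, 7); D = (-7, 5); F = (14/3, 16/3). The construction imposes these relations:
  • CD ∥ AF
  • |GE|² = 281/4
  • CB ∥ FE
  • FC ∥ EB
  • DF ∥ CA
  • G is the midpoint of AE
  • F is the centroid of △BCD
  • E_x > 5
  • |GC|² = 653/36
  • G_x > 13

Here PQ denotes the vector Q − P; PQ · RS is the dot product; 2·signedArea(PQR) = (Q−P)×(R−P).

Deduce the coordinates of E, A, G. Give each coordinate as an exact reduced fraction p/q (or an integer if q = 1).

A = (65/3, 22/3)
E = (17/3, 7/3)
G = (41/3, 29/6)

1. E_x = 17/3  [FC ∥ EB ∩ CB ∥ FE]
2. E_y = 7/3  [FC ∥ EB ∩ CB ∥ FE]
   → E = (17/3, 7/3)
3. A_x = 65/3  [CD ∥ AF ∩ DF ∥ CA]
4. A_y = 22/3  [CD ∥ AF ∩ DF ∥ CA]
   → A = (65/3, 22/3)
5. G_x = 41/3  [G is the midpoint of AE]
6. G_y = 29/6  [G is the midpoint of AE]
   → G = (41/3, 29/6)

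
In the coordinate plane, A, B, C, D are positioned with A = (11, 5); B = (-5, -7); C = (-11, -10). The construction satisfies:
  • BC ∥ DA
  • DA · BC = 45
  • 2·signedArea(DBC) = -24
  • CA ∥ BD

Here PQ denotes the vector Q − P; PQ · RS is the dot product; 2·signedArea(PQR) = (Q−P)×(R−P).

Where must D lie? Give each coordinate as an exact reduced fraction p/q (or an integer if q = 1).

D = (17, 8)

1. D_x = 17  [BC ∥ DA ∩ CA ∥ BD]
2. D_y = 8  [BC ∥ DA ∩ CA ∥ BD]
   → D = (17, 8)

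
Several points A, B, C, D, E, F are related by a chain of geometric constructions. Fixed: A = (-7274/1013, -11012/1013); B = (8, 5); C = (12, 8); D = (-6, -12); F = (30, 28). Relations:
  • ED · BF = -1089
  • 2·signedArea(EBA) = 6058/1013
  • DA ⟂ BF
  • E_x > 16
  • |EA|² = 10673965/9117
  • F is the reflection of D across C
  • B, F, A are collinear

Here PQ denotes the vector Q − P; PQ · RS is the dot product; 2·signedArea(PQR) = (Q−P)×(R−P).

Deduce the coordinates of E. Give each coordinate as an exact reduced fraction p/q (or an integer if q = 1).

1. E_x = 50/3  [ED · BF = -1089 ∩ 2·signedArea(EBA) = 6058/1013]
2. E_y = 41/3  [ED · BF = -1089 ∩ 2·signedArea(EBA) = 6058/1013]
   → E = (50/3, 41/3)

E = (50/3, 41/3)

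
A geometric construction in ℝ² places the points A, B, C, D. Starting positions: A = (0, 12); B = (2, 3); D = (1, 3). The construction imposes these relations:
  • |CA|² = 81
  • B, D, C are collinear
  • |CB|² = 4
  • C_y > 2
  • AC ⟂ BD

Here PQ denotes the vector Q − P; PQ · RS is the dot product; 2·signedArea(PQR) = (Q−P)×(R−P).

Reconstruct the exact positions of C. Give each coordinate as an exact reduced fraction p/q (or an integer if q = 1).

C = (0, 3)

1. C_x = 0  [B, D, C are collinear ∩ AC ⟂ BD]
2. C_y = 3  [B, D, C are collinear ∩ AC ⟂ BD]
   → C = (0, 3)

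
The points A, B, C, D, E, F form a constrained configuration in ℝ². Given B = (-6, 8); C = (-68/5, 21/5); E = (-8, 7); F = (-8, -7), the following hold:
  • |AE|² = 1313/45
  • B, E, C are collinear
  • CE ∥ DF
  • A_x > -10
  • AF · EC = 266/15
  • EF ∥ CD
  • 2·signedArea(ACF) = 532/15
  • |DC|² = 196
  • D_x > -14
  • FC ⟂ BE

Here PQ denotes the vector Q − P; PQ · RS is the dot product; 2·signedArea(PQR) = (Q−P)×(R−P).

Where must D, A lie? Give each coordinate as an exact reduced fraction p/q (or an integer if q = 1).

A = (-46/5, 26/15)
D = (-68/5, -49/5)

1. D_x = -68/5  [CE ∥ DF ∩ EF ∥ CD]
2. D_y = -49/5  [CE ∥ DF ∩ EF ∥ CD]
   → D = (-68/5, -49/5)
3. A_x = -46/5  [line 28/5·x + 14/5·y + 140/3 = 0 ∩ |AE|² = 1313/45]
4. A_y = 26/15  [line 28/5·x + 14/5·y + 140/3 = 0 ∩ |AE|² = 1313/45]
   → A = (-46/5, 26/15)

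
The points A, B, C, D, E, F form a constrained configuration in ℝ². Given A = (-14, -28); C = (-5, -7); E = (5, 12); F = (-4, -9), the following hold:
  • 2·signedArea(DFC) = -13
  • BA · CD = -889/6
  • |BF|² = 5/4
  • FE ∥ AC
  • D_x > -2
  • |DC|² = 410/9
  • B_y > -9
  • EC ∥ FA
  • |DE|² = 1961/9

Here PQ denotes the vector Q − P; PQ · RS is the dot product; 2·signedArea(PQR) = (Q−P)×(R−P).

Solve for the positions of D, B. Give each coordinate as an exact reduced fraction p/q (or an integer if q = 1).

B = (-9/2, -8)
D = (-4/3, -4/3)

1. D_x = -4/3  [line -2·x + -1·y + -4 = 0 ∩ |DE|² = 1961/9]
2. D_y = -4/3  [line -2·x + -1·y + -4 = 0 ∩ |DE|² = 1961/9]
   → D = (-4/3, -4/3)
3. B_x = -9/2  [line -11/3·x + -17/3·y + -371/6 = 0 ∩ |BF|² = 5/4]
4. B_y = -8  [line -11/3·x + -17/3·y + -371/6 = 0 ∩ |BF|² = 5/4]
   → B = (-9/2, -8)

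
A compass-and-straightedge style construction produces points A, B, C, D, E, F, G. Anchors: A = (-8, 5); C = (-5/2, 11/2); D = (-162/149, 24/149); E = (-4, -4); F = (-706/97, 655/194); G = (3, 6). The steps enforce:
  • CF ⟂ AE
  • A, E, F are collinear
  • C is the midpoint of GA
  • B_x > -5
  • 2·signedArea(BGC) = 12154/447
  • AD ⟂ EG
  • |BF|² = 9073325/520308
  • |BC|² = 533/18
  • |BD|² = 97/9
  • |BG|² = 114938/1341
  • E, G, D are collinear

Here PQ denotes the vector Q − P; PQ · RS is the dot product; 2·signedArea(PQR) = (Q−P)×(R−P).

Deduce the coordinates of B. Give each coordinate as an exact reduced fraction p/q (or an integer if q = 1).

1. B_x = -650/149  [line 1/2·x + -11/2·y + 3853/894 = 0 ∩ |BF|² = 9073325/520308]
2. B_y = 173/447  [line 1/2·x + -11/2·y + 3853/894 = 0 ∩ |BF|² = 9073325/520308]
   → B = (-650/149, 173/447)

B = (-650/149, 173/447)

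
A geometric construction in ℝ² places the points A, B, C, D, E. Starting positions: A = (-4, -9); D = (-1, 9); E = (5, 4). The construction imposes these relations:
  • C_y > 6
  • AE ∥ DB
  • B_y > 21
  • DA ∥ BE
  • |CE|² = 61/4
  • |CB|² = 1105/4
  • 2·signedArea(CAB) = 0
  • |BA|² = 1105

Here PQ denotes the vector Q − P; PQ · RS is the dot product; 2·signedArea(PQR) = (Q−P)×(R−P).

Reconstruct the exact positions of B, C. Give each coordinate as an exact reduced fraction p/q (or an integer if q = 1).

1. B_x = 8  [DA ∥ BE ∩ AE ∥ DB]
2. B_y = 22  [DA ∥ BE ∩ AE ∥ DB]
   → B = (8, 22)
3. C_x = 2  [line -31·x + 12·y + -16 = 0 ∩ |CE|² = 61/4]
4. C_y = 13/2  [line -31·x + 12·y + -16 = 0 ∩ |CE|² = 61/4]
   → C = (2, 13/2)

B = (8, 22)
C = (2, 13/2)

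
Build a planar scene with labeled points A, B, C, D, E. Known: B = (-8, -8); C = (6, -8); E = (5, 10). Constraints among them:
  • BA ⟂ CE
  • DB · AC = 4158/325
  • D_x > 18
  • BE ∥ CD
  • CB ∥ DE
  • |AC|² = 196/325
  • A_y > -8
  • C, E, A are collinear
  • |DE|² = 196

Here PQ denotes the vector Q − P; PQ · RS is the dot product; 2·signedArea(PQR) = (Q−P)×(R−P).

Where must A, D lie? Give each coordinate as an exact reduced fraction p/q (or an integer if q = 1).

A = (1936/325, -2348/325)
D = (19, 10)

1. A_x = 1936/325  [C, E, A are collinear ∩ BA ⟂ CE]
2. A_y = -2348/325  [C, E, A are collinear ∩ BA ⟂ CE]
   → A = (1936/325, -2348/325)
3. D_x = 19  [CB ∥ DE ∩ BE ∥ CD]
4. D_y = 10  [CB ∥ DE ∩ BE ∥ CD]
   → D = (19, 10)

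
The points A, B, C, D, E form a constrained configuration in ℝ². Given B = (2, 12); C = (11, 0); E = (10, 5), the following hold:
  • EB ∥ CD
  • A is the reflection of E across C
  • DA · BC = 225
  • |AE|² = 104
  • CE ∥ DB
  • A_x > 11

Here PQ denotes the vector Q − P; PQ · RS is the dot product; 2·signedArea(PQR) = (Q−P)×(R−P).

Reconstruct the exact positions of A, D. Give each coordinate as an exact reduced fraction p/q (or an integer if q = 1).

A = (12, -5)
D = (3, 7)

1. A_x = 12  [A is the reflection of E across C]
2. A_y = -5  [A is the reflection of E across C]
   → A = (12, -5)
3. D_x = 3  [CE ∥ DB ∩ EB ∥ CD]
4. D_y = 7  [CE ∥ DB ∩ EB ∥ CD]
   → D = (3, 7)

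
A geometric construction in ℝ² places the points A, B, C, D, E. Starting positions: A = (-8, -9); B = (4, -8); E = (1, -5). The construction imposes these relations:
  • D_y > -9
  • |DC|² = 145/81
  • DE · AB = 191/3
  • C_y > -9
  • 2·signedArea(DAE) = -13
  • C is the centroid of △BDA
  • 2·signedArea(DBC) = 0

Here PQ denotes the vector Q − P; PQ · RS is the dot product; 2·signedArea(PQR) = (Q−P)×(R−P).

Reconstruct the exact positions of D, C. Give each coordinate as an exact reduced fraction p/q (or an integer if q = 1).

C = (-8/3, -77/9)
D = (-4, -26/3)

1. D_x = -4  [2·signedArea(DAE) = -13 ∩ DE · AB = 191/3]
2. D_y = -26/3  [2·signedArea(DAE) = -13 ∩ DE · AB = 191/3]
   → D = (-4, -26/3)
3. C_x = -8/3  [2·signedArea(DBC) = 0 ∩ C is the centroid of △BDA]
4. C_y = -77/9  [2·signedArea(DBC) = 0 ∩ C is the centroid of △BDA]
   → C = (-8/3, -77/9)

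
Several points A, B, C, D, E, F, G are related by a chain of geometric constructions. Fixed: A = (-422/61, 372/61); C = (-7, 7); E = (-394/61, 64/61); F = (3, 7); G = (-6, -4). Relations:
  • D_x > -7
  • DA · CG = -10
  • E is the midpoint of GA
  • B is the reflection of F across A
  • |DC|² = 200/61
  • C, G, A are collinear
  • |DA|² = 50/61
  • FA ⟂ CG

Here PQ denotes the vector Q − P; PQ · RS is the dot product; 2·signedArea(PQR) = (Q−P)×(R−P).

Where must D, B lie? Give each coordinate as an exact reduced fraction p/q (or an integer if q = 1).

B = (-1027/61, 317/61)
D = (-417/61, 317/61)

1. D_x = -417/61  [line -1·x + 11·y + -64 = 0 ∩ |DC|² = 200/61]
2. D_y = 317/61  [line -1·x + 11·y + -64 = 0 ∩ |DC|² = 200/61]
   → D = (-417/61, 317/61)
3. B_x = -1027/61  [B is the reflection of F across A]
4. B_y = 317/61  [B is the reflection of F across A]
   → B = (-1027/61, 317/61)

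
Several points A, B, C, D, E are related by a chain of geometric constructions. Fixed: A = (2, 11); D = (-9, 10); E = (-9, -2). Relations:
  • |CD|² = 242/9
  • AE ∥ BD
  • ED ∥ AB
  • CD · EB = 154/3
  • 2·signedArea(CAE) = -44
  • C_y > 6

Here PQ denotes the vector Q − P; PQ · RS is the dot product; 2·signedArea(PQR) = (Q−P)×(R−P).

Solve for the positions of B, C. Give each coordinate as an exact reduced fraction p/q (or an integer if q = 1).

1. B_x = 2  [AE ∥ BD ∩ ED ∥ AB]
2. B_y = 23  [AE ∥ BD ∩ ED ∥ AB]
   → B = (2, 23)
3. C_x = -16/3  [CD · EB = 154/3 ∩ 2·signedArea(CAE) = -44]
4. C_y = 19/3  [CD · EB = 154/3 ∩ 2·signedArea(CAE) = -44]
   → C = (-16/3, 19/3)

B = (2, 23)
C = (-16/3, 19/3)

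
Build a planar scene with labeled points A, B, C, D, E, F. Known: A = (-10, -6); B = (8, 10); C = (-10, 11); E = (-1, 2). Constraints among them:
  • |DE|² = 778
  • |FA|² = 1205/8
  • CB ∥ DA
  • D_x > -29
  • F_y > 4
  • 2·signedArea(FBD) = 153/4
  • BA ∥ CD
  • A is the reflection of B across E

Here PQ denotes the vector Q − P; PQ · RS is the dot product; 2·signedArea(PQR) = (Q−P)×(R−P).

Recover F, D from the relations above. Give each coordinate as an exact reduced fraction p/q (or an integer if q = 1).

1. D_x = -28  [CB ∥ DA ∩ BA ∥ CD]
2. D_y = -5  [CB ∥ DA ∩ BA ∥ CD]
   → D = (-28, -5)
3. F_x = -13/4  [line 15·x + -36·y + 807/4 = 0 ∩ |FA|² = 1205/8]
4. F_y = 17/4  [line 15·x + -36·y + 807/4 = 0 ∩ |FA|² = 1205/8]
   → F = (-13/4, 17/4)

D = (-28, -5)
F = (-13/4, 17/4)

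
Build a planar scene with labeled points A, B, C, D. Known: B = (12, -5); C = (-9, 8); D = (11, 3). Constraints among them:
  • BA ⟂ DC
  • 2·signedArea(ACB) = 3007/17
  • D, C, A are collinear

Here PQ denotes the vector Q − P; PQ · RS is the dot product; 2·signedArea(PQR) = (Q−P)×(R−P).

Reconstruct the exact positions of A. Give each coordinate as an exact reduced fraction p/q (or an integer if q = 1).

A = (235/17, 39/17)

1. A_x = 235/17  [D, C, A are collinear ∩ BA ⟂ DC]
2. A_y = 39/17  [D, C, A are collinear ∩ BA ⟂ DC]
   → A = (235/17, 39/17)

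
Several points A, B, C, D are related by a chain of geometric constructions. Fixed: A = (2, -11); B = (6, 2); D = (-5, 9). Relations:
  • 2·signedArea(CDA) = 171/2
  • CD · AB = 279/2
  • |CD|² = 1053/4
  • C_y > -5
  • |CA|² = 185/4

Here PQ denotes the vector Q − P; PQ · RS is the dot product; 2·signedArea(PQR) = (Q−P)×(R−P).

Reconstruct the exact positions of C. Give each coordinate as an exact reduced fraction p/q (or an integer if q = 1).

1. C_x = 4  [2·signedArea(CDA) = 171/2 ∩ CD · AB = 279/2]
2. C_y = -9/2  [2·signedArea(CDA) = 171/2 ∩ CD · AB = 279/2]
   → C = (4, -9/2)

C = (4, -9/2)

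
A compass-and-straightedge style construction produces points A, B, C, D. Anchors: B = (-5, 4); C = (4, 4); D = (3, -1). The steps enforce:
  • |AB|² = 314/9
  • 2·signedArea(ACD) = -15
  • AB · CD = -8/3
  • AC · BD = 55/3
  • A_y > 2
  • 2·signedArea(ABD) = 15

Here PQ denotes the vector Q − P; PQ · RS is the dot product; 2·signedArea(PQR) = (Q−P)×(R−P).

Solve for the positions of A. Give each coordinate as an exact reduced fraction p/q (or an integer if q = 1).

A = (2/3, 7/3)

1. A_x = 2/3  [2·signedArea(ACD) = -15 ∩ AB · CD = -8/3]
2. A_y = 7/3  [2·signedArea(ACD) = -15 ∩ AB · CD = -8/3]
   → A = (2/3, 7/3)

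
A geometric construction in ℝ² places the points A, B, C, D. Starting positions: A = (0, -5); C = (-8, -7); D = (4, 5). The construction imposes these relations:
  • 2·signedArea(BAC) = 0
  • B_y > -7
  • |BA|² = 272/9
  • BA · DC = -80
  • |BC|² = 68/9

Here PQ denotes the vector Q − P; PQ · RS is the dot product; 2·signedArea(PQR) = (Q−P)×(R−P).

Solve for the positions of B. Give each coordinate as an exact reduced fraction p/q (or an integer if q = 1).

B = (-16/3, -19/3)

1. B_x = -16/3  [2·signedArea(BAC) = 0 ∩ BA · DC = -80]
2. B_y = -19/3  [2·signedArea(BAC) = 0 ∩ BA · DC = -80]
   → B = (-16/3, -19/3)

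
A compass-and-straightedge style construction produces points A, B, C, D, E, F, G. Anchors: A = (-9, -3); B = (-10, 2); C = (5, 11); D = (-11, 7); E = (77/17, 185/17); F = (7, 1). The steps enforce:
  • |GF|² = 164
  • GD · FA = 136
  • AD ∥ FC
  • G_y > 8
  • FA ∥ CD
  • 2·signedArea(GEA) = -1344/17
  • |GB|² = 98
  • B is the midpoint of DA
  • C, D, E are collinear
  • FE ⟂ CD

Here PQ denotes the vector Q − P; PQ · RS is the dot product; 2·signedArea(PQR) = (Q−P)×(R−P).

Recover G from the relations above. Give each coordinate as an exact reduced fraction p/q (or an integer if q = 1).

G = (-3, 9)

1. G_x = -3  [GD · FA = 136 ∩ 2·signedArea(GEA) = -1344/17]
2. G_y = 9  [GD · FA = 136 ∩ 2·signedArea(GEA) = -1344/17]
   → G = (-3, 9)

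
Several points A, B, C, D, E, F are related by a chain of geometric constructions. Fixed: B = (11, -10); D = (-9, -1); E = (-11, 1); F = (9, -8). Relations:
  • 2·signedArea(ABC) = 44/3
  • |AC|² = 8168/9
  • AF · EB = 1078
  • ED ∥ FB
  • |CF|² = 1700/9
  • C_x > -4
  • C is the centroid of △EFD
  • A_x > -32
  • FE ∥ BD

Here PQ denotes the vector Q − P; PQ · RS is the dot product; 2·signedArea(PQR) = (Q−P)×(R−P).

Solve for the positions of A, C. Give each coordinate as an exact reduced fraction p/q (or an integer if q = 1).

A = (-31, 10)
C = (-11/3, -8/3)

1. C_x = -11/3  [C is the centroid of △EFD]
2. C_y = -8/3  [C is the centroid of △EFD]
   → C = (-11/3, -8/3)
3. A_x = -31  [2·signedArea(ABC) = 44/3 ∩ AF · EB = 1078]
4. A_y = 10  [2·signedArea(ABC) = 44/3 ∩ AF · EB = 1078]
   → A = (-31, 10)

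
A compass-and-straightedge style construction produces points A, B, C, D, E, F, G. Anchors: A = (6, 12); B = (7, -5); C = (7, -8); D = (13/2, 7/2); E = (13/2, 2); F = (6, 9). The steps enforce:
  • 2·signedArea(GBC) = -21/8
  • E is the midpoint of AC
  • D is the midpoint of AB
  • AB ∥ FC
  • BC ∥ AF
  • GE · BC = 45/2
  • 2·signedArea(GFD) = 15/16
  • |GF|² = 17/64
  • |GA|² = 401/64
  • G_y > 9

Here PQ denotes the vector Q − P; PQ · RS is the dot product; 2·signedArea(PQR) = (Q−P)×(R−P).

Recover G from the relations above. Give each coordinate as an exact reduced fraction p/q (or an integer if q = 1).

1. G_x = 49/8  [2·signedArea(GBC) = -21/8 ∩ 2·signedArea(GFD) = 15/16]
2. G_y = 19/2  [2·signedArea(GBC) = -21/8 ∩ 2·signedArea(GFD) = 15/16]
   → G = (49/8, 19/2)

G = (49/8, 19/2)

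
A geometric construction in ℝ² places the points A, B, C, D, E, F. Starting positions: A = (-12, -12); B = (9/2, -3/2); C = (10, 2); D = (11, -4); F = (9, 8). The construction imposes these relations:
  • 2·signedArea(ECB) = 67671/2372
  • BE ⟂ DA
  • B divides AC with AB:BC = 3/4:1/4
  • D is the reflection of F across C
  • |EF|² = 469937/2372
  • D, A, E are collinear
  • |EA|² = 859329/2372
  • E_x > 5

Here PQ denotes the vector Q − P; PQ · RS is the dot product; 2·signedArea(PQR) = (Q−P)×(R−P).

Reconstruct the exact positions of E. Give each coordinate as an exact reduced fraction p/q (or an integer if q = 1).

1. E_x = 7089/1186  [D, A, E are collinear ∩ BE ⟂ DA]
2. E_y = -3408/593  [D, A, E are collinear ∩ BE ⟂ DA]
   → E = (7089/1186, -3408/593)

E = (7089/1186, -3408/593)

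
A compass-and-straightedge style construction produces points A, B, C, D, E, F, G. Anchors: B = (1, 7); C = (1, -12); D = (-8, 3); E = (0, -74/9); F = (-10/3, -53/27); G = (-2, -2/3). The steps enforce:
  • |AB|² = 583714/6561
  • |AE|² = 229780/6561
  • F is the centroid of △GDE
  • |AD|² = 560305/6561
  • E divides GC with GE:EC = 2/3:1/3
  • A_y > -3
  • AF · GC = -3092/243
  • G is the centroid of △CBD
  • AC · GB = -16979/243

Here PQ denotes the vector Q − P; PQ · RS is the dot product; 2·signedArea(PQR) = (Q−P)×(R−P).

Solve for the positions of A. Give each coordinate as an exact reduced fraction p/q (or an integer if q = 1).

A = (-4/9, -188/81)

1. A_x = -4/9  [AF · GC = -3092/243 ∩ AC · GB = -16979/243]
2. A_y = -188/81  [AF · GC = -3092/243 ∩ AC · GB = -16979/243]
   → A = (-4/9, -188/81)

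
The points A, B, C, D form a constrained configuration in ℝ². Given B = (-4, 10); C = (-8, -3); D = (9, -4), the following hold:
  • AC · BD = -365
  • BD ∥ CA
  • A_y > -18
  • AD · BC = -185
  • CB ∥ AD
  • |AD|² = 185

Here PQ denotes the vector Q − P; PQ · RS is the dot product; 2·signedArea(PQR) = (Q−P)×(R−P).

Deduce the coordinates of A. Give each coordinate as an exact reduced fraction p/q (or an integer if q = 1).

A = (5, -17)

1. A_x = 5  [CB ∥ AD ∩ BD ∥ CA]
2. A_y = -17  [CB ∥ AD ∩ BD ∥ CA]
   → A = (5, -17)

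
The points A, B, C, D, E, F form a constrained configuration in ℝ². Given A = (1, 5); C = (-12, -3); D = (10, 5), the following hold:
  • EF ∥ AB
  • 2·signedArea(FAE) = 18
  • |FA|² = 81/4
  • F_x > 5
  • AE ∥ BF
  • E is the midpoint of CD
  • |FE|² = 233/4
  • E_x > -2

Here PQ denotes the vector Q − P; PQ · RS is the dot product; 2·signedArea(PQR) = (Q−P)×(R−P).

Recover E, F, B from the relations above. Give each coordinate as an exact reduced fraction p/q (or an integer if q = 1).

1. E_x = -1  [E is the midpoint of CD]
2. E_y = 1  [E is the midpoint of CD]
   → E = (-1, 1)
3. F_x = 11/2  [line 4·x + -2·y + -12 = 0 ∩ |FE|² = 233/4]
4. F_y = 5  [line 4·x + -2·y + -12 = 0 ∩ |FE|² = 233/4]
   → F = (11/2, 5)
5. B_x = 15/2  [AE ∥ BF ∩ EF ∥ AB]
6. B_y = 9  [AE ∥ BF ∩ EF ∥ AB]
   → B = (15/2, 9)

B = (15/2, 9)
E = (-1, 1)
F = (11/2, 5)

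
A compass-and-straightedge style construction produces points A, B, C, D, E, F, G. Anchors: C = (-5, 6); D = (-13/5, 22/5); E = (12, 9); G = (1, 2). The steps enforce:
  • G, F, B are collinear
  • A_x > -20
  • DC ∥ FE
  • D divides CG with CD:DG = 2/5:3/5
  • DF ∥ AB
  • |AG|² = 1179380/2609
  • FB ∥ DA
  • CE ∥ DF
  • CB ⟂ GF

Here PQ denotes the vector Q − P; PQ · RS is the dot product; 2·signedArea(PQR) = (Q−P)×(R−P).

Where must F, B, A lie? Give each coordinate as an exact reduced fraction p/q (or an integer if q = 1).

1. F_x = 72/5  [DC ∥ FE ∩ CE ∥ DF]
2. F_y = 37/5  [DC ∥ FE ∩ CE ∥ DF]
   → F = (72/5, 37/5)
3. B_x = -7240/2609  [G, F, B are collinear ∩ CB ⟂ GF]
4. B_y = 1249/2609  [G, F, B are collinear ∩ CB ⟂ GF]
   → B = (-7240/2609, 1249/2609)
5. A_x = -51593/2609  [DF ∥ AB ∩ FB ∥ DA]
6. A_y = -6578/2609  [DF ∥ AB ∩ FB ∥ DA]
   → A = (-51593/2609, -6578/2609)

A = (-51593/2609, -6578/2609)
B = (-7240/2609, 1249/2609)
F = (72/5, 37/5)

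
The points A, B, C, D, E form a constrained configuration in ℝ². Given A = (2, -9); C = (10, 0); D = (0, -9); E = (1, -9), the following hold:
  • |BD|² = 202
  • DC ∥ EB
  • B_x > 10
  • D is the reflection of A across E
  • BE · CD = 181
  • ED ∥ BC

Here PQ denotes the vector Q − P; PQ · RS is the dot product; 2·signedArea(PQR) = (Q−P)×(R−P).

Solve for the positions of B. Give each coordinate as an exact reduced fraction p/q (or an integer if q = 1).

B = (11, 0)

1. B_x = 11  [ED ∥ BC ∩ DC ∥ EB]
2. B_y = 0  [ED ∥ BC ∩ DC ∥ EB]
   → B = (11, 0)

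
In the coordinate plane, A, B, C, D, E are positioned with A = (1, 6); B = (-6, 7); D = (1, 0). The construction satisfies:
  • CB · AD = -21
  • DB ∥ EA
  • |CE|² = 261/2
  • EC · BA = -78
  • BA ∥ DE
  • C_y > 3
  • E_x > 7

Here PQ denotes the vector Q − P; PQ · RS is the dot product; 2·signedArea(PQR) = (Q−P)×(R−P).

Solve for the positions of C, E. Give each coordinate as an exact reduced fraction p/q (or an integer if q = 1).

C = (-5/2, 7/2)
E = (8, -1)

1. C_y = 7/2  [CB · AD = -21]
2. E_x = 8  [DB ∥ EA ∩ BA ∥ DE]
3. E_y = -1  [DB ∥ EA ∩ BA ∥ DE]
   → E = (8, -1)
4. C_x = -5/2  [CB · AD = -21 ∩ EC · BA = -78]
   → C = (-5/2, 7/2)
5. C_y = 7/2  [CB · AD = -21 ∩ EC · BA = -78]
   → C = (-5/2, 7/2)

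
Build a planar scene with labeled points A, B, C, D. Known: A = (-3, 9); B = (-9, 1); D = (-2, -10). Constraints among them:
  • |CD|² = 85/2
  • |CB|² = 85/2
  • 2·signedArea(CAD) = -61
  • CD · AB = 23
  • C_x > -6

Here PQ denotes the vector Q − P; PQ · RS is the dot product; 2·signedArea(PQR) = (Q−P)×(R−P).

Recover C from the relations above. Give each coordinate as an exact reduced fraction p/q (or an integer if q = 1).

C = (-11/2, -9/2)

1. C_x = -11/2  [2·signedArea(CAD) = -61 ∩ CD · AB = 23]
2. C_y = -9/2  [2·signedArea(CAD) = -61 ∩ CD · AB = 23]
   → C = (-11/2, -9/2)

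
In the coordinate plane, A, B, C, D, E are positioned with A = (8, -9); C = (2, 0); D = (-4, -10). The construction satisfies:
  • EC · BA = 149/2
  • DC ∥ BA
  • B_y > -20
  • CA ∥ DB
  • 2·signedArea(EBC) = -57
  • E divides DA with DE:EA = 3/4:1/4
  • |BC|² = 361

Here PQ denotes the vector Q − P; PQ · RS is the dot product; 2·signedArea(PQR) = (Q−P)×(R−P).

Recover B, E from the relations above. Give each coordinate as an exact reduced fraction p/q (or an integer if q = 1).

B = (2, -19)
E = (5, -37/4)

1. B_x = 2  [DC ∥ BA ∩ CA ∥ DB]
2. B_y = -19  [DC ∥ BA ∩ CA ∥ DB]
   → B = (2, -19)
3. E_x = 5  [E divides DA with DE:EA = 3/4:1/4]
4. E_y = -37/4  [E divides DA with DE:EA = 3/4:1/4]
   → E = (5, -37/4)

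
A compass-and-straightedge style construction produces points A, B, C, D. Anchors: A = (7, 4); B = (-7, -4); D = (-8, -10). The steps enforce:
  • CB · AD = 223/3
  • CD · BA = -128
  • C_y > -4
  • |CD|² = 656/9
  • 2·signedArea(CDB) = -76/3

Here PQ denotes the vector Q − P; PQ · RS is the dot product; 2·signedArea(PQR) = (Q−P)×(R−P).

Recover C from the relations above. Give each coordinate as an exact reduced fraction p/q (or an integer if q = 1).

1. C_x = -8/3  [CD · BA = -128 ∩ 2·signedArea(CDB) = -76/3]
2. C_y = -10/3  [CD · BA = -128 ∩ 2·signedArea(CDB) = -76/3]
   → C = (-8/3, -10/3)

C = (-8/3, -10/3)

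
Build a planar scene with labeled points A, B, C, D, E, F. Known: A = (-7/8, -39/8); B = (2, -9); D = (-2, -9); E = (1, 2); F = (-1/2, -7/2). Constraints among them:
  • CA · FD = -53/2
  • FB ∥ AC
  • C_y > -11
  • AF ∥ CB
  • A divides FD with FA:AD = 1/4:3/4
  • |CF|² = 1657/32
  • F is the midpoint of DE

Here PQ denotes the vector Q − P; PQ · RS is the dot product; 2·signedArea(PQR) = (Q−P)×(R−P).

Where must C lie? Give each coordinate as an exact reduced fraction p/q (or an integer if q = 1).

C = (13/8, -83/8)

1. C_x = 13/8  [AF ∥ CB ∩ FB ∥ AC]
2. C_y = -83/8  [AF ∥ CB ∩ FB ∥ AC]
   → C = (13/8, -83/8)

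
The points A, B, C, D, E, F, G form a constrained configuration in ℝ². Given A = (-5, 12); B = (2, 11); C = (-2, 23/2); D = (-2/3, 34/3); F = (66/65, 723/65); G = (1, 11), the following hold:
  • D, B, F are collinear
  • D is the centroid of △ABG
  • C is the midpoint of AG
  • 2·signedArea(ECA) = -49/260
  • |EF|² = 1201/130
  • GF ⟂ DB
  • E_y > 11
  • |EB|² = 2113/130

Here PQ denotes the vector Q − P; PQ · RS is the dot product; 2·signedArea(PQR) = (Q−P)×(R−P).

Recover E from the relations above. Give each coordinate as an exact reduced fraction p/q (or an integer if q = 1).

E = (-259/130, 1503/130)

1. E_x = -259/130  [line -1/2·x + -3·y + 8759/260 = 0 ∩ |EB|² = 2113/130]
2. E_y = 1503/130  [line -1/2·x + -3·y + 8759/260 = 0 ∩ |EB|² = 2113/130]
   → E = (-259/130, 1503/130)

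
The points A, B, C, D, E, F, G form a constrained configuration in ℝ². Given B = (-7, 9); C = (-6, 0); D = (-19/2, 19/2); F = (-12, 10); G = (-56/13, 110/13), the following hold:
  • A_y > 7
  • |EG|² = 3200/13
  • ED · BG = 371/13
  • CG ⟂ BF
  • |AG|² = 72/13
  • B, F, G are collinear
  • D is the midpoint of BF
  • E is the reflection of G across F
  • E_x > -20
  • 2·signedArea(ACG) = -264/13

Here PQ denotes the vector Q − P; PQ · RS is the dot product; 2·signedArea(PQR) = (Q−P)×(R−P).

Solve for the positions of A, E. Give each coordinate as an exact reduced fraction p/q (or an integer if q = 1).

1. A_x = -2  [line -110/13·x + 22/13·y + -396/13 = 0 ∩ |AG|² = 72/13]
2. A_y = 8  [line -110/13·x + 22/13·y + -396/13 = 0 ∩ |AG|² = 72/13]
   → A = (-2, 8)
3. E_x = -256/13  [E is the reflection of G across F]
4. E_y = 150/13  [E is the reflection of G across F]
   → E = (-256/13, 150/13)

A = (-2, 8)
E = (-256/13, 150/13)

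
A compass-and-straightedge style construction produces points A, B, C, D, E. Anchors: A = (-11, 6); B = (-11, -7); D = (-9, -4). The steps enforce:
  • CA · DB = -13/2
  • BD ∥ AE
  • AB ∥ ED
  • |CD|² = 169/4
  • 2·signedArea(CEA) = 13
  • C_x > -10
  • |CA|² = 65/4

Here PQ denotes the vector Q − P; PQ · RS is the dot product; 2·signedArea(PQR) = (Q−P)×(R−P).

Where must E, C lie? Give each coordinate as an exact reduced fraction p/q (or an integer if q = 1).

C = (-9, 5/2)
E = (-9, 9)

1. E_x = -9  [AB ∥ ED ∩ BD ∥ AE]
2. E_y = 9  [AB ∥ ED ∩ BD ∥ AE]
   → E = (-9, 9)
3. C_x = -9  [CA · DB = -13/2 ∩ 2·signedArea(CEA) = 13]
4. C_y = 5/2  [CA · DB = -13/2 ∩ 2·signedArea(CEA) = 13]
   → C = (-9, 5/2)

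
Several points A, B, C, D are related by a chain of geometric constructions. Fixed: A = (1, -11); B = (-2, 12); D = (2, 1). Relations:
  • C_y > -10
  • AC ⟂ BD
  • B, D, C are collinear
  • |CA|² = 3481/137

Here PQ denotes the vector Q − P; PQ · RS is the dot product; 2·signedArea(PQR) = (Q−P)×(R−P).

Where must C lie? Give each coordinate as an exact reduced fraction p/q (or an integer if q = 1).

1. C_x = 786/137  [B, D, C are collinear ∩ AC ⟂ BD]
2. C_y = -1271/137  [B, D, C are collinear ∩ AC ⟂ BD]
   → C = (786/137, -1271/137)

C = (786/137, -1271/137)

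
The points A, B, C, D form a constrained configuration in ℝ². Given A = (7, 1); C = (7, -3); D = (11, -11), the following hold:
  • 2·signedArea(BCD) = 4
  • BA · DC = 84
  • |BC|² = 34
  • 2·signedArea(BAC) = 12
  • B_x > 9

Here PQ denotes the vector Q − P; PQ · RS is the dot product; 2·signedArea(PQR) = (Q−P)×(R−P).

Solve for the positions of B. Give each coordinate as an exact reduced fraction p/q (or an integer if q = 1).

B = (10, -8)

1. B_x = 10  [2·signedArea(BAC) = 12 ∩ BA · DC = 84]
2. B_y = -8  [2·signedArea(BAC) = 12 ∩ BA · DC = 84]
   → B = (10, -8)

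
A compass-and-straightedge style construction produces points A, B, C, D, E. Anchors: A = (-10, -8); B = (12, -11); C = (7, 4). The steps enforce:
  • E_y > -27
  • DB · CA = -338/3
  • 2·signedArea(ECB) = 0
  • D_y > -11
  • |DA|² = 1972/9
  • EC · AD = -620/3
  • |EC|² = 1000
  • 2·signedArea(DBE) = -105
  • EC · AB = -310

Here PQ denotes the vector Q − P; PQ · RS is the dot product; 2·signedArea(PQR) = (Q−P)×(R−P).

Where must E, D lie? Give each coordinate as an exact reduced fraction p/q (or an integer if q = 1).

D = (14/3, -10)
E = (17, -26)

1. E_x = 17  [2·signedArea(ECB) = 0 ∩ EC · AB = -310]
2. E_y = -26  [2·signedArea(ECB) = 0 ∩ EC · AB = -310]
   → E = (17, -26)
3. D_x = 14/3  [DB · CA = -338/3 ∩ 2·signedArea(DBE) = -105]
4. D_y = -10  [DB · CA = -338/3 ∩ 2·signedArea(DBE) = -105]
   → D = (14/3, -10)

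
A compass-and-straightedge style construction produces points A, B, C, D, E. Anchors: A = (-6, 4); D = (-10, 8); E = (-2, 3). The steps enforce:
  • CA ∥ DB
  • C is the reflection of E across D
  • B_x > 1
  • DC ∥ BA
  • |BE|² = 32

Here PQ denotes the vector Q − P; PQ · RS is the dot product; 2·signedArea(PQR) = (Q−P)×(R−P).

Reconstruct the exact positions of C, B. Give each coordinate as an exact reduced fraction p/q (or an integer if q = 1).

B = (2, -1)
C = (-18, 13)

1. C_x = -18  [C is the reflection of E across D]
2. C_y = 13  [C is the reflection of E across D]
   → C = (-18, 13)
3. B_x = 2  [DC ∥ BA ∩ CA ∥ DB]
4. B_y = -1  [DC ∥ BA ∩ CA ∥ DB]
   → B = (2, -1)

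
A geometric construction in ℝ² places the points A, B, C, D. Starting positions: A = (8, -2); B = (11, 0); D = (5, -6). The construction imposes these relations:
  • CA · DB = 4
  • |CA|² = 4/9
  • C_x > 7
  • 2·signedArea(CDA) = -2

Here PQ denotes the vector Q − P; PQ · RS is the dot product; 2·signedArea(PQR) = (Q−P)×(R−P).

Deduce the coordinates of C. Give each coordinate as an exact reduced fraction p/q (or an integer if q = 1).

C = (8, -8/3)

1. C_x = 8  [2·signedArea(CDA) = -2 ∩ CA · DB = 4]
2. C_y = -8/3  [2·signedArea(CDA) = -2 ∩ CA · DB = 4]
   → C = (8, -8/3)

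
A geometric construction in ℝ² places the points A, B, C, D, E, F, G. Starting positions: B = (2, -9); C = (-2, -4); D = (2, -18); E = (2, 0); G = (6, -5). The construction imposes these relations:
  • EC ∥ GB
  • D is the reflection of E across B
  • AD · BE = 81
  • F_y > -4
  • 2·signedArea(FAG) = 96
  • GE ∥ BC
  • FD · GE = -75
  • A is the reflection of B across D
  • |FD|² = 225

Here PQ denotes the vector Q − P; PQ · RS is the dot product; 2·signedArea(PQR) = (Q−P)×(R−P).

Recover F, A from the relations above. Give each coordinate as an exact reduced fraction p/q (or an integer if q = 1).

1. F_x = 2  [line 4·x + -5·y + -23 = 0 ∩ |FD|² = 225]
2. F_y = -3  [line 4·x + -5·y + -23 = 0 ∩ |FD|² = 225]
   → F = (2, -3)
3. A_x = 2  [2·signedArea(FAG) = 96 ∩ A is the reflection of B across D]
4. A_y = -27  [2·signedArea(FAG) = 96 ∩ A is the reflection of B across D]
   → A = (2, -27)

A = (2, -27)
F = (2, -3)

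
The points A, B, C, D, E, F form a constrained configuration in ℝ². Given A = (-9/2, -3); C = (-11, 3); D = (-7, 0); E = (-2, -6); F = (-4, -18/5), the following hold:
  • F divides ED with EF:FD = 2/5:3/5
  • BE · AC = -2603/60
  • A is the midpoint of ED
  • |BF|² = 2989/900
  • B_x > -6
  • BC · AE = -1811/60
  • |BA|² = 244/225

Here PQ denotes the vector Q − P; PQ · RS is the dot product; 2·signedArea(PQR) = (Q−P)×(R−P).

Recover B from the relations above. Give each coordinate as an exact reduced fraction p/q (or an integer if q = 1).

1. B_x = -31/6  [BC · AE = -1811/60 ∩ BE · AC = -2603/60]
2. B_y = -11/5  [BC · AE = -1811/60 ∩ BE · AC = -2603/60]
   → B = (-31/6, -11/5)

B = (-31/6, -11/5)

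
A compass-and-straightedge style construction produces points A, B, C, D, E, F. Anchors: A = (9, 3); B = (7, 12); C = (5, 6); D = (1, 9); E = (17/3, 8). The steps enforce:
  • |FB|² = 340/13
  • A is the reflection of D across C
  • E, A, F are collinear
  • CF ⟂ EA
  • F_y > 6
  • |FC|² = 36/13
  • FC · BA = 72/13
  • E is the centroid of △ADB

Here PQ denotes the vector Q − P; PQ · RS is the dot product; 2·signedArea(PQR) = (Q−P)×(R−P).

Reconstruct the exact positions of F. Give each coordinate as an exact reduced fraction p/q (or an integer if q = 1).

1. F_x = 83/13  [E, A, F are collinear ∩ CF ⟂ EA]
2. F_y = 90/13  [E, A, F are collinear ∩ CF ⟂ EA]
   → F = (83/13, 90/13)

F = (83/13, 90/13)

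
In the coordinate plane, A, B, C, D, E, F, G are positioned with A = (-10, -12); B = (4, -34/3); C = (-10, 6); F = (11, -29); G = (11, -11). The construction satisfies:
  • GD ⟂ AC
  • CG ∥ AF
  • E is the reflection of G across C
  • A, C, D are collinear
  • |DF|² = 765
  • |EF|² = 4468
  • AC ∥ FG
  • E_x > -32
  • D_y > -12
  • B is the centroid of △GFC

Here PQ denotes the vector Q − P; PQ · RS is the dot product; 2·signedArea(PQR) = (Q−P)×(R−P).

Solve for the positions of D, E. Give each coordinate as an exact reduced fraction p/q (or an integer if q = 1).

1. D_x = -10  [A, C, D are collinear ∩ GD ⟂ AC]
2. D_y = -11  [A, C, D are collinear ∩ GD ⟂ AC]
   → D = (-10, -11)
3. E_x = -31  [E is the reflection of G across C]
4. E_y = 23  [E is the reflection of G across C]
   → E = (-31, 23)

D = (-10, -11)
E = (-31, 23)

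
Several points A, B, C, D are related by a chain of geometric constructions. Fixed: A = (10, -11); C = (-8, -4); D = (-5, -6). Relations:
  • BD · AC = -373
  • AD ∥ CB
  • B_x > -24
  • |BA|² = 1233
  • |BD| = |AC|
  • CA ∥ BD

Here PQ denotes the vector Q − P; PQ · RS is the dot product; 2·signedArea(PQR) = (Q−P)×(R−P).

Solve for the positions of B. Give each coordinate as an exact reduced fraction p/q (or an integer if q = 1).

B = (-23, 1)

1. B_x = -23  [CA ∥ BD ∩ AD ∥ CB]
2. B_y = 1  [CA ∥ BD ∩ AD ∥ CB]
   → B = (-23, 1)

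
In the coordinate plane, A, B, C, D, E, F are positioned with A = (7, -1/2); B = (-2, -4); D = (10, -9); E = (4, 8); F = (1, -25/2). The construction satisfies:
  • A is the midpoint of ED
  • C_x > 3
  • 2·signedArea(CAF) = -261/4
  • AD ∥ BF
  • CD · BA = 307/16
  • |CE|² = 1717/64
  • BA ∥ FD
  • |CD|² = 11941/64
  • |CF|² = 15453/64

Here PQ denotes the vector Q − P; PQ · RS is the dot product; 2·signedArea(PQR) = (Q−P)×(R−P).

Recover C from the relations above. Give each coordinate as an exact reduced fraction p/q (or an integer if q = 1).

C = (13/4, 23/8)

1. C_x = 13/4  [2·signedArea(CAF) = -261/4 ∩ CD · BA = 307/16]
2. C_y = 23/8  [2·signedArea(CAF) = -261/4 ∩ CD · BA = 307/16]
   → C = (13/4, 23/8)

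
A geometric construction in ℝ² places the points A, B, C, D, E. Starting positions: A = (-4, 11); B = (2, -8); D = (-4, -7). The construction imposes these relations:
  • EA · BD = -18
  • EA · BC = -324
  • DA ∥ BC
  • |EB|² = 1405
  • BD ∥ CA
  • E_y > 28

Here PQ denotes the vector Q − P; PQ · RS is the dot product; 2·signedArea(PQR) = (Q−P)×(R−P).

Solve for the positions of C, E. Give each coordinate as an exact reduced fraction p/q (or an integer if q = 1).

1. C_x = 2  [BD ∥ CA ∩ DA ∥ BC]
2. C_y = 10  [BD ∥ CA ∩ DA ∥ BC]
   → C = (2, 10)
3. E_x = -4  [EA · BC = -324 ∩ EA · BD = -18]
4. E_y = 29  [EA · BC = -324 ∩ EA · BD = -18]
   → E = (-4, 29)

C = (2, 10)
E = (-4, 29)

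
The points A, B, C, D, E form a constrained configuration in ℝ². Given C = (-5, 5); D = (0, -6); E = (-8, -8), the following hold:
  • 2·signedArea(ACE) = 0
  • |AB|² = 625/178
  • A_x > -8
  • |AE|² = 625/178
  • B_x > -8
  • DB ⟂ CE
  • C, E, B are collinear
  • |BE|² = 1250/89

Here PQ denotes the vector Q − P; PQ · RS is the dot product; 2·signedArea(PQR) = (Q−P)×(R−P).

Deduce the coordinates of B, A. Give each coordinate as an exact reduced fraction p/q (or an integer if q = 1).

1. B_x = -637/89  [C, E, B are collinear ∩ DB ⟂ CE]
2. B_y = -387/89  [C, E, B are collinear ∩ DB ⟂ CE]
   → B = (-637/89, -387/89)
3. A_x = -1349/178  [line 13·x + -3·y + 80 = 0 ∩ |AE|² = 625/178]
4. A_y = -1099/178  [line 13·x + -3·y + 80 = 0 ∩ |AE|² = 625/178]
   → A = (-1349/178, -1099/178)

A = (-1349/178, -1099/178)
B = (-637/89, -387/89)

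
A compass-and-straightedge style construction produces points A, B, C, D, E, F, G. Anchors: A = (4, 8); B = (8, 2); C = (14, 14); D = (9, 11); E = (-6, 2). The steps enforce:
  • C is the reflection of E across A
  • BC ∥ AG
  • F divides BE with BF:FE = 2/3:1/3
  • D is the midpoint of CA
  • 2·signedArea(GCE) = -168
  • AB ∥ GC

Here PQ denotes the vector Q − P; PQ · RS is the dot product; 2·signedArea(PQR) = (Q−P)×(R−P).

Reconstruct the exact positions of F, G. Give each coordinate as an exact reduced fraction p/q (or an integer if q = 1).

F = (-4/3, 2)
G = (10, 20)

1. F_x = -4/3  [F divides BE with BF:FE = 2/3:1/3]
2. F_y = 2  [F divides BE with BF:FE = 2/3:1/3]
   → F = (-4/3, 2)
3. G_x = 10  [AB ∥ GC ∩ BC ∥ AG]
4. G_y = 20  [AB ∥ GC ∩ BC ∥ AG]
   → G = (10, 20)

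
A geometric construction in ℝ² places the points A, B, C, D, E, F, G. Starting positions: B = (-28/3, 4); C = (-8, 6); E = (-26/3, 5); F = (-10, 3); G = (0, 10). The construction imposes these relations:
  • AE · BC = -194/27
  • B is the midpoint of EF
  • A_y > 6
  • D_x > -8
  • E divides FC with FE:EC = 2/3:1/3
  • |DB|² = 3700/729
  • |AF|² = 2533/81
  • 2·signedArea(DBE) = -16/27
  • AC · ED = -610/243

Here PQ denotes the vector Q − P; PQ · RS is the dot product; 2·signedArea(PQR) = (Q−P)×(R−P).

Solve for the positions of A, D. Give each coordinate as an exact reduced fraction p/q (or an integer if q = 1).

A = (-52/9, 20/3)
D = (-208/27, 50/9)

1. D_x = -208/27  [line -1·x + 2/3·y + -308/27 = 0 ∩ |DB|² = 3700/729]
2. D_y = 50/9  [line -1·x + 2/3·y + -308/27 = 0 ∩ |DB|² = 3700/729]
   → D = (-208/27, 50/9)
3. A_x = -52/9  [AC · ED = -610/243 ∩ AE · BC = -194/27]
4. A_y = 20/3  [AC · ED = -610/243 ∩ AE · BC = -194/27]
   → A = (-52/9, 20/3)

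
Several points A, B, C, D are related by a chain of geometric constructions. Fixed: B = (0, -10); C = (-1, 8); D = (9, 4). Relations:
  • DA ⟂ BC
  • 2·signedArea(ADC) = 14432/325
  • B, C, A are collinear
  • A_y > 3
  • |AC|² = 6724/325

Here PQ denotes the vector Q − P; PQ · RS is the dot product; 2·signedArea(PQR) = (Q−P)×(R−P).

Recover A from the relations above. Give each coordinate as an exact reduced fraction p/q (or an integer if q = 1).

1. A_x = -243/325  [B, C, A are collinear ∩ DA ⟂ BC]
2. A_y = 1124/325  [B, C, A are collinear ∩ DA ⟂ BC]
   → A = (-243/325, 1124/325)

A = (-243/325, 1124/325)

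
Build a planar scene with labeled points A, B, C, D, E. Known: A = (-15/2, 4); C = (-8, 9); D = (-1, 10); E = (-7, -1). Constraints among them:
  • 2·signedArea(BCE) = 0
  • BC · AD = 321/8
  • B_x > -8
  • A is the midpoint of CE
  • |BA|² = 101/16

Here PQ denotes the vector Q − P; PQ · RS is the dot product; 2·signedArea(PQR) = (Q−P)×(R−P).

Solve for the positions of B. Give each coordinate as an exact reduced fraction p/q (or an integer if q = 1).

B = (-29/4, 3/2)

1. B_x = -29/4  [2·signedArea(BCE) = 0 ∩ BC · AD = 321/8]
2. B_y = 3/2  [2·signedArea(BCE) = 0 ∩ BC · AD = 321/8]
   → B = (-29/4, 3/2)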